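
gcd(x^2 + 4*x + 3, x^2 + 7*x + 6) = x + 1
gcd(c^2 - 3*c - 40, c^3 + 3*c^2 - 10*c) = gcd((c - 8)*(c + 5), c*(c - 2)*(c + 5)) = c + 5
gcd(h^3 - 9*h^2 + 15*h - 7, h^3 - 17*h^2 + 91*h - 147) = h - 7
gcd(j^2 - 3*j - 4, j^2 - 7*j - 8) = j + 1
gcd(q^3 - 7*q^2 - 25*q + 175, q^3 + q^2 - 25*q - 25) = q^2 - 25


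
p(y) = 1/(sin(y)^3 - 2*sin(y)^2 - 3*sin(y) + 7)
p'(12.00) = 0.00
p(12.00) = 0.13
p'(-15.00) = 0.01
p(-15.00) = 0.13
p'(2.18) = -0.17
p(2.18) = 0.27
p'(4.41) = 0.02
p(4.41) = 0.14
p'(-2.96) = -0.04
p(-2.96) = 0.13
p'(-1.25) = -0.02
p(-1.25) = 0.14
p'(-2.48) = 0.01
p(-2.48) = 0.13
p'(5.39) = -0.02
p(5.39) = 0.13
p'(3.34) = -0.04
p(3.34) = 0.13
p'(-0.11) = 0.05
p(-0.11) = 0.14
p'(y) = (-3*sin(y)^2*cos(y) + 4*sin(y)*cos(y) + 3*cos(y))/(sin(y)^3 - 2*sin(y)^2 - 3*sin(y) + 7)^2 = (4*sin(y) + 3*cos(y)^2)*cos(y)/(sin(y)^3 - 2*sin(y)^2 - 3*sin(y) + 7)^2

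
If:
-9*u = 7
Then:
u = -7/9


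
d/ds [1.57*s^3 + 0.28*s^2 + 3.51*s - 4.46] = 4.71*s^2 + 0.56*s + 3.51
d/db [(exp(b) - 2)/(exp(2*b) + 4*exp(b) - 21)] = (-2*(exp(b) - 2)*(exp(b) + 2) + exp(2*b) + 4*exp(b) - 21)*exp(b)/(exp(2*b) + 4*exp(b) - 21)^2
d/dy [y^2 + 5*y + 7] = 2*y + 5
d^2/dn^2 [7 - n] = 0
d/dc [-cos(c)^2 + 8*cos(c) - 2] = 2*(cos(c) - 4)*sin(c)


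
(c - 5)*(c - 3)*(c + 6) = c^3 - 2*c^2 - 33*c + 90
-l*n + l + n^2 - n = (-l + n)*(n - 1)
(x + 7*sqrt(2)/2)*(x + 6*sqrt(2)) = x^2 + 19*sqrt(2)*x/2 + 42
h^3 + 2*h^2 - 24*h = h*(h - 4)*(h + 6)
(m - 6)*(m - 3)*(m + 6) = m^3 - 3*m^2 - 36*m + 108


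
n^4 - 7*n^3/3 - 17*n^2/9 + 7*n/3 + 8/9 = (n - 8/3)*(n - 1)*(n + 1/3)*(n + 1)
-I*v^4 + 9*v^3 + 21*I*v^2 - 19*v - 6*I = (v + I)^2*(v + 6*I)*(-I*v + 1)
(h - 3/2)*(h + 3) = h^2 + 3*h/2 - 9/2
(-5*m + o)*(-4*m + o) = 20*m^2 - 9*m*o + o^2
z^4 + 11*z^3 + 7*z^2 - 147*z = z*(z - 3)*(z + 7)^2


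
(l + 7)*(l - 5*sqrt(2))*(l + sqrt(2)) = l^3 - 4*sqrt(2)*l^2 + 7*l^2 - 28*sqrt(2)*l - 10*l - 70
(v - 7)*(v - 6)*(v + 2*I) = v^3 - 13*v^2 + 2*I*v^2 + 42*v - 26*I*v + 84*I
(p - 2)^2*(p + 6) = p^3 + 2*p^2 - 20*p + 24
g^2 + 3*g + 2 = (g + 1)*(g + 2)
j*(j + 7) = j^2 + 7*j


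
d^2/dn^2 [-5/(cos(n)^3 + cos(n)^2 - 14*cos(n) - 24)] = 5*((53*cos(n) - 8*cos(2*n) - 9*cos(3*n))*(cos(n)^3 + cos(n)^2 - 14*cos(n) - 24)/4 - 2*(3*cos(n)^2 + 2*cos(n) - 14)^2*sin(n)^2)/(cos(n)^3 + cos(n)^2 - 14*cos(n) - 24)^3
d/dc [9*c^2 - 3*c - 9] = 18*c - 3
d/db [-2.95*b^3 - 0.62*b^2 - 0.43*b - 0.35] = -8.85*b^2 - 1.24*b - 0.43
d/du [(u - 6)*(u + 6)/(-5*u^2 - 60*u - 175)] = 2*(-6*u^2 - 71*u - 216)/(5*(u^4 + 24*u^3 + 214*u^2 + 840*u + 1225))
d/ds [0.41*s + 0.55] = 0.410000000000000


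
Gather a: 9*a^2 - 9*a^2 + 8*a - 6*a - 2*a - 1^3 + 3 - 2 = 0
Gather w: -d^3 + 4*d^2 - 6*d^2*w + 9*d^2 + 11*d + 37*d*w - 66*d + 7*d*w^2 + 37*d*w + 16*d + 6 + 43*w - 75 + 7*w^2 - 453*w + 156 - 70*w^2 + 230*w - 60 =-d^3 + 13*d^2 - 39*d + w^2*(7*d - 63) + w*(-6*d^2 + 74*d - 180) + 27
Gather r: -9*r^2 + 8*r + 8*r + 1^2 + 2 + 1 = -9*r^2 + 16*r + 4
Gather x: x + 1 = x + 1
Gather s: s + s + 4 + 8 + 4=2*s + 16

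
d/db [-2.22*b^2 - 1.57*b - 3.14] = -4.44*b - 1.57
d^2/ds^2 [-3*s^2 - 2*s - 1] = -6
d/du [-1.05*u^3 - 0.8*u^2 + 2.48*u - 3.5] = -3.15*u^2 - 1.6*u + 2.48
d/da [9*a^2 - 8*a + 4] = 18*a - 8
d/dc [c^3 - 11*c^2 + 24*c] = 3*c^2 - 22*c + 24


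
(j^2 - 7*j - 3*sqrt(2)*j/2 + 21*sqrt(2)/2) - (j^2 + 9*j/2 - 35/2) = -23*j/2 - 3*sqrt(2)*j/2 + 21*sqrt(2)/2 + 35/2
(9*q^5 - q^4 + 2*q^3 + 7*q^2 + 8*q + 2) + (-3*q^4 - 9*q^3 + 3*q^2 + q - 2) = 9*q^5 - 4*q^4 - 7*q^3 + 10*q^2 + 9*q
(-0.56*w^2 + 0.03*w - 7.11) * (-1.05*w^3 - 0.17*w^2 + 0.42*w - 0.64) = 0.588*w^5 + 0.0637*w^4 + 7.2252*w^3 + 1.5797*w^2 - 3.0054*w + 4.5504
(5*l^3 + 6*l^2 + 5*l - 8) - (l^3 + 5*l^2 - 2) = 4*l^3 + l^2 + 5*l - 6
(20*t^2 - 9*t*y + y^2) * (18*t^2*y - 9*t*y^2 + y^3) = 360*t^4*y - 342*t^3*y^2 + 119*t^2*y^3 - 18*t*y^4 + y^5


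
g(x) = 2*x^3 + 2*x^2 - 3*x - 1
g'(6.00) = 237.00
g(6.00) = 485.00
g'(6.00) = 237.00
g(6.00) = 485.00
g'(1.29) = 12.14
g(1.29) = 2.75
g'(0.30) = -1.26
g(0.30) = -1.67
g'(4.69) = 147.74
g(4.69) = 235.25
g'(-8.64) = 410.34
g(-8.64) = -1115.73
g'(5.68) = 213.29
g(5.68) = 412.99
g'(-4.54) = 102.51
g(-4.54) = -133.31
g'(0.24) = -1.69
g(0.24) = -1.58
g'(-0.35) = -3.66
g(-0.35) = 0.21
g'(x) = 6*x^2 + 4*x - 3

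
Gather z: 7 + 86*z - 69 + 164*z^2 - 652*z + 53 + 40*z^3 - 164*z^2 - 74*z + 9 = 40*z^3 - 640*z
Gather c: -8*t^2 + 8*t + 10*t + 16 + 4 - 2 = -8*t^2 + 18*t + 18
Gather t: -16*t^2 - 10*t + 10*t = -16*t^2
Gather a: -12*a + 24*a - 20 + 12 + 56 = 12*a + 48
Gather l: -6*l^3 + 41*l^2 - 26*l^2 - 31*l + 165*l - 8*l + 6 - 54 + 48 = -6*l^3 + 15*l^2 + 126*l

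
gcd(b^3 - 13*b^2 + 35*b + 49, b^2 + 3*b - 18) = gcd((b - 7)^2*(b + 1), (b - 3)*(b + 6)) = 1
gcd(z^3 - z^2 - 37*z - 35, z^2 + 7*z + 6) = z + 1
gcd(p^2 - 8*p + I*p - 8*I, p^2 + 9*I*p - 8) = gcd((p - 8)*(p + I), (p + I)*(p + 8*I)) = p + I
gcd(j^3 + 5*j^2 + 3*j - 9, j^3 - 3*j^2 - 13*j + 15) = j^2 + 2*j - 3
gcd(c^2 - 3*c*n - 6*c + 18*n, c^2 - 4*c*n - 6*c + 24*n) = c - 6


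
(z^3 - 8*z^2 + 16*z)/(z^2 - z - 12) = z*(z - 4)/(z + 3)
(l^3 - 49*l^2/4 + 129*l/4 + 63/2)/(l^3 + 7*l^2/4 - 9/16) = 4*(l^2 - 13*l + 42)/(4*l^2 + 4*l - 3)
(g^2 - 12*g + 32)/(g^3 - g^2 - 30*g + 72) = (g - 8)/(g^2 + 3*g - 18)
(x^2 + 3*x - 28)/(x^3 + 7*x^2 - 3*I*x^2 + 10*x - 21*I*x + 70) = (x - 4)/(x^2 - 3*I*x + 10)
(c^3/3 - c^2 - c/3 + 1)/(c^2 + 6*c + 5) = (c^2 - 4*c + 3)/(3*(c + 5))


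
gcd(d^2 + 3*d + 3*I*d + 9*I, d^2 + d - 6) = d + 3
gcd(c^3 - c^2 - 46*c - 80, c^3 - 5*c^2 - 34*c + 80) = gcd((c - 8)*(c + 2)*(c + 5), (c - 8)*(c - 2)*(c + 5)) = c^2 - 3*c - 40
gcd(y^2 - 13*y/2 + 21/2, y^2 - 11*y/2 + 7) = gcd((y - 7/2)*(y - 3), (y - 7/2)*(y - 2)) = y - 7/2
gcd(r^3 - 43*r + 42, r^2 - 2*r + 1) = r - 1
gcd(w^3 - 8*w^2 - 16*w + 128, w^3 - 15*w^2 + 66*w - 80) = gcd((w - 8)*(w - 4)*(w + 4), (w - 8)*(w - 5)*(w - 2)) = w - 8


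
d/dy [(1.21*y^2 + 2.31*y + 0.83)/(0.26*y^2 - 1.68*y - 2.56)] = (-2.6334*y^2 - 6.6268*y - 4.5192)/(0.0676*y^4 - 0.8736*y^3 + 1.4912*y^2 + 8.6016*y + 6.5536)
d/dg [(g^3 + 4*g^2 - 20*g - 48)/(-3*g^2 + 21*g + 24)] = (-g^4 + 14*g^3 + 32*g^2 - 32*g + 176)/(3*(g^4 - 14*g^3 + 33*g^2 + 112*g + 64))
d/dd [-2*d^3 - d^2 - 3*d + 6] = -6*d^2 - 2*d - 3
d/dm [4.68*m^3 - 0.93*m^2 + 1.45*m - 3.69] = 14.04*m^2 - 1.86*m + 1.45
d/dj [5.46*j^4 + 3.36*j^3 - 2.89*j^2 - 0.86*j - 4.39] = 21.84*j^3 + 10.08*j^2 - 5.78*j - 0.86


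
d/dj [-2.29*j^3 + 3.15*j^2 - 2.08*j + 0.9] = -6.87*j^2 + 6.3*j - 2.08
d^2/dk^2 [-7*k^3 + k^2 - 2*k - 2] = 2 - 42*k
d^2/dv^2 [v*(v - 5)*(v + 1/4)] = 6*v - 19/2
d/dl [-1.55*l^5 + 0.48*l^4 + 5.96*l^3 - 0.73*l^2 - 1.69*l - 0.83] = -7.75*l^4 + 1.92*l^3 + 17.88*l^2 - 1.46*l - 1.69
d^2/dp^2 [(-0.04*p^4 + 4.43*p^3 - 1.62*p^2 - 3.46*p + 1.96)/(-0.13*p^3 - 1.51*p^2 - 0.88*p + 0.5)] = (3.46944695195361e-18*p^8 - 2.22044604925031e-16*p^7 + 1.96723*p^6 + 3.72610800000001*p^5 - 0.885012000000009*p^4 - 7.83251999999999*p^3 - 6.30672*p^2 - 7.362288*p - 2.140448)/(0.002197*p^9 + 0.076557*p^8 + 0.933855*p^7 + 4.454065*p^6 + 5.73258*p^5 - 0.255318*p^4 - 3.207428*p^3 - 0.0290999999999999*p^2 + 0.66*p - 0.125)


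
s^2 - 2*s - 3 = (s - 3)*(s + 1)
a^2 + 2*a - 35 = (a - 5)*(a + 7)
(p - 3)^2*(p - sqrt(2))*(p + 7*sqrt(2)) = p^4 - 6*p^3 + 6*sqrt(2)*p^3 - 36*sqrt(2)*p^2 - 5*p^2 + 54*sqrt(2)*p + 84*p - 126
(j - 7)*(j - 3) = j^2 - 10*j + 21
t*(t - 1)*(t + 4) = t^3 + 3*t^2 - 4*t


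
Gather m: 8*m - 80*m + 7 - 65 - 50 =-72*m - 108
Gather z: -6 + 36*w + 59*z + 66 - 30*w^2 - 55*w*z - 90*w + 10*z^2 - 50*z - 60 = -30*w^2 - 54*w + 10*z^2 + z*(9 - 55*w)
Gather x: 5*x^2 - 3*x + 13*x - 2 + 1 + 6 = 5*x^2 + 10*x + 5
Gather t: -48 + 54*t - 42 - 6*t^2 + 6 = -6*t^2 + 54*t - 84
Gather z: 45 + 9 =54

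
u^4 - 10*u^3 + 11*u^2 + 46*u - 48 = (u - 8)*(u - 3)*(u - 1)*(u + 2)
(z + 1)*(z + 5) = z^2 + 6*z + 5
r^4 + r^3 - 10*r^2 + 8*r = r*(r - 2)*(r - 1)*(r + 4)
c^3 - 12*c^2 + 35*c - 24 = (c - 8)*(c - 3)*(c - 1)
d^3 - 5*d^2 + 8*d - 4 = (d - 2)^2*(d - 1)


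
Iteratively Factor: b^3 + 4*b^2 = (b)*(b^2 + 4*b) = b^2*(b + 4)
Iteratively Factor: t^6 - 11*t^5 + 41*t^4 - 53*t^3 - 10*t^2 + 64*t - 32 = (t - 4)*(t^5 - 7*t^4 + 13*t^3 - t^2 - 14*t + 8) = (t - 4)*(t - 1)*(t^4 - 6*t^3 + 7*t^2 + 6*t - 8) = (t - 4)^2*(t - 1)*(t^3 - 2*t^2 - t + 2) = (t - 4)^2*(t - 2)*(t - 1)*(t^2 - 1) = (t - 4)^2*(t - 2)*(t - 1)^2*(t + 1)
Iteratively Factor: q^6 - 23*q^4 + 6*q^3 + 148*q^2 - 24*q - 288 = (q - 3)*(q^5 + 3*q^4 - 14*q^3 - 36*q^2 + 40*q + 96) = (q - 3)*(q + 2)*(q^4 + q^3 - 16*q^2 - 4*q + 48) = (q - 3)^2*(q + 2)*(q^3 + 4*q^2 - 4*q - 16) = (q - 3)^2*(q - 2)*(q + 2)*(q^2 + 6*q + 8) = (q - 3)^2*(q - 2)*(q + 2)*(q + 4)*(q + 2)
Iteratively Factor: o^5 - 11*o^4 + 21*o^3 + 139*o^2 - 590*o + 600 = (o - 3)*(o^4 - 8*o^3 - 3*o^2 + 130*o - 200) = (o - 3)*(o + 4)*(o^3 - 12*o^2 + 45*o - 50) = (o - 5)*(o - 3)*(o + 4)*(o^2 - 7*o + 10) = (o - 5)^2*(o - 3)*(o + 4)*(o - 2)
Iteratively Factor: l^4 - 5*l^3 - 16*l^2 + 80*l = (l - 5)*(l^3 - 16*l) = (l - 5)*(l + 4)*(l^2 - 4*l) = (l - 5)*(l - 4)*(l + 4)*(l)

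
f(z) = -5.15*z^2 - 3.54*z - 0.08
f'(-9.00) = 89.16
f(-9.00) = -385.37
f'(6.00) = -65.34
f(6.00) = -206.72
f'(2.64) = -30.73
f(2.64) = -45.32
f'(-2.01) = 17.16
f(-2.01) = -13.77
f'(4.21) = -46.90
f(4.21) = -106.26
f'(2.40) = -28.26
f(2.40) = -38.24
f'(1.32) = -17.14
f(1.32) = -13.73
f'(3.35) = -38.04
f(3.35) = -69.73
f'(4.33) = -48.14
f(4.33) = -111.97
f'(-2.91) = 26.43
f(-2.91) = -33.39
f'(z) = -10.3*z - 3.54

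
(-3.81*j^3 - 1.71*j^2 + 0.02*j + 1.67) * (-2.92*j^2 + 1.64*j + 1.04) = 11.1252*j^5 - 1.2552*j^4 - 6.8252*j^3 - 6.622*j^2 + 2.7596*j + 1.7368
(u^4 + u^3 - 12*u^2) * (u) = u^5 + u^4 - 12*u^3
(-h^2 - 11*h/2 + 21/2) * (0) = 0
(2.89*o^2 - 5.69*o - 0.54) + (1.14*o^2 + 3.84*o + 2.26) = 4.03*o^2 - 1.85*o + 1.72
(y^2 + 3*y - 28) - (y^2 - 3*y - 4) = 6*y - 24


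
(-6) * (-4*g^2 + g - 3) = 24*g^2 - 6*g + 18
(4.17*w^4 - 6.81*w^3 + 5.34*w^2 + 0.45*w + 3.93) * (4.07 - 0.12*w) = -0.5004*w^5 + 17.7891*w^4 - 28.3575*w^3 + 21.6798*w^2 + 1.3599*w + 15.9951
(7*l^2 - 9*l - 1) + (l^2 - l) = 8*l^2 - 10*l - 1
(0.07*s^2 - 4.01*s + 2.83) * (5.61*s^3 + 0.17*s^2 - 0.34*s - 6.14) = 0.3927*s^5 - 22.4842*s^4 + 15.1708*s^3 + 1.4147*s^2 + 23.6592*s - 17.3762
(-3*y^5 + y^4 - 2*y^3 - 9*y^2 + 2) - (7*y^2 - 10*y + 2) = -3*y^5 + y^4 - 2*y^3 - 16*y^2 + 10*y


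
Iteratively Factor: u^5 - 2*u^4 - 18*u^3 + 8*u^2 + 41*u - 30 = (u - 5)*(u^4 + 3*u^3 - 3*u^2 - 7*u + 6) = (u - 5)*(u + 3)*(u^3 - 3*u + 2) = (u - 5)*(u - 1)*(u + 3)*(u^2 + u - 2) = (u - 5)*(u - 1)*(u + 2)*(u + 3)*(u - 1)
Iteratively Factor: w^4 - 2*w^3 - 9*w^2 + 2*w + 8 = (w + 1)*(w^3 - 3*w^2 - 6*w + 8) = (w - 1)*(w + 1)*(w^2 - 2*w - 8) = (w - 4)*(w - 1)*(w + 1)*(w + 2)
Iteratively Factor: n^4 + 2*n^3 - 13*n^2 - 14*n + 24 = (n + 4)*(n^3 - 2*n^2 - 5*n + 6) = (n + 2)*(n + 4)*(n^2 - 4*n + 3) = (n - 1)*(n + 2)*(n + 4)*(n - 3)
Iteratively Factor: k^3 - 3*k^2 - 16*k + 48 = (k - 3)*(k^2 - 16) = (k - 3)*(k + 4)*(k - 4)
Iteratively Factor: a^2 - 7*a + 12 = (a - 3)*(a - 4)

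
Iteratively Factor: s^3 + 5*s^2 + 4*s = (s + 4)*(s^2 + s) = (s + 1)*(s + 4)*(s)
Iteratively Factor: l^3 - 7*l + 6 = (l + 3)*(l^2 - 3*l + 2) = (l - 1)*(l + 3)*(l - 2)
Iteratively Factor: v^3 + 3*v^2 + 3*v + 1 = (v + 1)*(v^2 + 2*v + 1) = (v + 1)^2*(v + 1)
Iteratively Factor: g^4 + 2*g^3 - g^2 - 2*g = (g + 2)*(g^3 - g) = (g - 1)*(g + 2)*(g^2 + g) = g*(g - 1)*(g + 2)*(g + 1)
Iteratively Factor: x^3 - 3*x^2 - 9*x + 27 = (x + 3)*(x^2 - 6*x + 9) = (x - 3)*(x + 3)*(x - 3)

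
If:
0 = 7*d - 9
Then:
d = 9/7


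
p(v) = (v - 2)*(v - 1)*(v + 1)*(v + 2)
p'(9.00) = 2826.00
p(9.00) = 6160.00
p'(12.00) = 6792.00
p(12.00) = 20020.00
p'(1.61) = 0.59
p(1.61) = -2.24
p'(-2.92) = -70.39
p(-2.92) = 34.07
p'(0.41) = -3.82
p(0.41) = 3.19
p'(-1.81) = -5.62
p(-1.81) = -1.65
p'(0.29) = -2.80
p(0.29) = 3.59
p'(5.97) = 791.40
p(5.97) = 1096.07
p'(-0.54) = 4.77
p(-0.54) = 2.63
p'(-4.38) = -292.31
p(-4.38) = 276.12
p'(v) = (v - 2)*(v - 1)*(v + 1) + (v - 2)*(v - 1)*(v + 2) + (v - 2)*(v + 1)*(v + 2) + (v - 1)*(v + 1)*(v + 2)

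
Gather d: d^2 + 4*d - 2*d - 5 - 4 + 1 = d^2 + 2*d - 8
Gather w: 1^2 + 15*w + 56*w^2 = 56*w^2 + 15*w + 1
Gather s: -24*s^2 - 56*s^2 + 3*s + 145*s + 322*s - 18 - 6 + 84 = -80*s^2 + 470*s + 60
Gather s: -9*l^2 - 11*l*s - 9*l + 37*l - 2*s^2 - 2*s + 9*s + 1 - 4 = -9*l^2 + 28*l - 2*s^2 + s*(7 - 11*l) - 3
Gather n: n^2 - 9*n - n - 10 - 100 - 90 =n^2 - 10*n - 200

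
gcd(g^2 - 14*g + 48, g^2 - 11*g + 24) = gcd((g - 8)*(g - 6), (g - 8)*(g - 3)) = g - 8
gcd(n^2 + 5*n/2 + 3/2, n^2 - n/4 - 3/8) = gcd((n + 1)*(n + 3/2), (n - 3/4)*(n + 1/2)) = 1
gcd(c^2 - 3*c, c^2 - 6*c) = c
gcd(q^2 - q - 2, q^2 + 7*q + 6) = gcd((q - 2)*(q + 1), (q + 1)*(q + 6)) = q + 1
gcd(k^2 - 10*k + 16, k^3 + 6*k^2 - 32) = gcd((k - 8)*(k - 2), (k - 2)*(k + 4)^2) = k - 2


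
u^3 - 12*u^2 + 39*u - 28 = (u - 7)*(u - 4)*(u - 1)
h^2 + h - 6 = (h - 2)*(h + 3)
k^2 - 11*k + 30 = (k - 6)*(k - 5)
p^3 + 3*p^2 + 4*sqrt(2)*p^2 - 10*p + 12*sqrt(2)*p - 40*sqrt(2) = (p - 2)*(p + 5)*(p + 4*sqrt(2))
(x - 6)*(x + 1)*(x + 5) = x^3 - 31*x - 30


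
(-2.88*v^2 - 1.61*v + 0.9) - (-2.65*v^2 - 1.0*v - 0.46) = -0.23*v^2 - 0.61*v + 1.36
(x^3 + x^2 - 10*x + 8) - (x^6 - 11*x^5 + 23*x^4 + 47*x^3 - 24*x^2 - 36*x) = -x^6 + 11*x^5 - 23*x^4 - 46*x^3 + 25*x^2 + 26*x + 8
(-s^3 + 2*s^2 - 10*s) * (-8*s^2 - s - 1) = 8*s^5 - 15*s^4 + 79*s^3 + 8*s^2 + 10*s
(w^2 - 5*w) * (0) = 0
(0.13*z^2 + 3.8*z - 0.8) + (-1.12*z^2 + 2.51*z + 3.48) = -0.99*z^2 + 6.31*z + 2.68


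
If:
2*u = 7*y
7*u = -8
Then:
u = -8/7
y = -16/49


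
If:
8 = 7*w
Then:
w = 8/7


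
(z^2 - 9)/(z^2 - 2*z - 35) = (9 - z^2)/(-z^2 + 2*z + 35)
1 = 1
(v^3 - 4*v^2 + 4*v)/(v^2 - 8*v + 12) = v*(v - 2)/(v - 6)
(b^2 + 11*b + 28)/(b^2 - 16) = (b + 7)/(b - 4)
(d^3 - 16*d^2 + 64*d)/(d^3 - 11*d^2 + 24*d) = (d - 8)/(d - 3)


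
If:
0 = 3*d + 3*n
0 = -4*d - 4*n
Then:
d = -n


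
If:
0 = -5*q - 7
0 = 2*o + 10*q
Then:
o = 7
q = -7/5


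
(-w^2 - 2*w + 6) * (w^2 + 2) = -w^4 - 2*w^3 + 4*w^2 - 4*w + 12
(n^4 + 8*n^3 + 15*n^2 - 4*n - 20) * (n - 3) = n^5 + 5*n^4 - 9*n^3 - 49*n^2 - 8*n + 60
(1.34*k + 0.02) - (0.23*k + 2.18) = 1.11*k - 2.16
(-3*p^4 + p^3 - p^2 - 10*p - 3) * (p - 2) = -3*p^5 + 7*p^4 - 3*p^3 - 8*p^2 + 17*p + 6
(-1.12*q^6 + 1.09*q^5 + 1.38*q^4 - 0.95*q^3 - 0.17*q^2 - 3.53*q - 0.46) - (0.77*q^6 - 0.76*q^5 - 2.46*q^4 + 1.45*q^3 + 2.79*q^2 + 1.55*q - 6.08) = -1.89*q^6 + 1.85*q^5 + 3.84*q^4 - 2.4*q^3 - 2.96*q^2 - 5.08*q + 5.62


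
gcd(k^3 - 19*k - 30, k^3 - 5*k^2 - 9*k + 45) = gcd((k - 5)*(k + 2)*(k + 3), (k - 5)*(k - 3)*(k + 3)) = k^2 - 2*k - 15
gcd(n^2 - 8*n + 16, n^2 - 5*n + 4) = n - 4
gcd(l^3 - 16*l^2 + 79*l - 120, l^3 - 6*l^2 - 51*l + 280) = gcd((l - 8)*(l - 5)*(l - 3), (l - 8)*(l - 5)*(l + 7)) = l^2 - 13*l + 40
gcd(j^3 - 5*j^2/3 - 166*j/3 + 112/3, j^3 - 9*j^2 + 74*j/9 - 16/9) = j^2 - 26*j/3 + 16/3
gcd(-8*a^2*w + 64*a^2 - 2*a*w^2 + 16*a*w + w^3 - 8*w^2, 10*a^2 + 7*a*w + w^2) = 2*a + w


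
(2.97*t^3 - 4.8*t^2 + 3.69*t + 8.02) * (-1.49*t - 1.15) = -4.4253*t^4 + 3.7365*t^3 + 0.0218999999999996*t^2 - 16.1933*t - 9.223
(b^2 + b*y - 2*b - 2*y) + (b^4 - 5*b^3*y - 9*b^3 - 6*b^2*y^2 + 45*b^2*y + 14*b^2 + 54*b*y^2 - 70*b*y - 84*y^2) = b^4 - 5*b^3*y - 9*b^3 - 6*b^2*y^2 + 45*b^2*y + 15*b^2 + 54*b*y^2 - 69*b*y - 2*b - 84*y^2 - 2*y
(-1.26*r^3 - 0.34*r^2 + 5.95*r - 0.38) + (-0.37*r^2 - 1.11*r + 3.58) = -1.26*r^3 - 0.71*r^2 + 4.84*r + 3.2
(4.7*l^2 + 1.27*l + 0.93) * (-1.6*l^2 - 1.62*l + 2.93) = -7.52*l^4 - 9.646*l^3 + 10.2256*l^2 + 2.2145*l + 2.7249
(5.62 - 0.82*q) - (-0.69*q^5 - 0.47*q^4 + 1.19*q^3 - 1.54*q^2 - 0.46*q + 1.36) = 0.69*q^5 + 0.47*q^4 - 1.19*q^3 + 1.54*q^2 - 0.36*q + 4.26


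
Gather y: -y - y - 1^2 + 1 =-2*y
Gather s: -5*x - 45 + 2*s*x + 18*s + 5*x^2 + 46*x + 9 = s*(2*x + 18) + 5*x^2 + 41*x - 36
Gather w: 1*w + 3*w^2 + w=3*w^2 + 2*w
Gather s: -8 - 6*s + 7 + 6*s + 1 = 0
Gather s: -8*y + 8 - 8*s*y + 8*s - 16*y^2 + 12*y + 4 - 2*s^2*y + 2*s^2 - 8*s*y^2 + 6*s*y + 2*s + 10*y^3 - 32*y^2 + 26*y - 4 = s^2*(2 - 2*y) + s*(-8*y^2 - 2*y + 10) + 10*y^3 - 48*y^2 + 30*y + 8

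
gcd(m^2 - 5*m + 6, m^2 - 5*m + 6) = m^2 - 5*m + 6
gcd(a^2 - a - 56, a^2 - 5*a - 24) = a - 8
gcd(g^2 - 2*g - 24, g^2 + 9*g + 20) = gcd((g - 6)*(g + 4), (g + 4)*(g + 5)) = g + 4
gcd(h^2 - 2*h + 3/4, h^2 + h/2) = 1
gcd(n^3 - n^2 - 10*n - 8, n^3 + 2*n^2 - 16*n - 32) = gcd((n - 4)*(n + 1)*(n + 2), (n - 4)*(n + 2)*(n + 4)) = n^2 - 2*n - 8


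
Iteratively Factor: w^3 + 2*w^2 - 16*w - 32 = (w + 4)*(w^2 - 2*w - 8) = (w - 4)*(w + 4)*(w + 2)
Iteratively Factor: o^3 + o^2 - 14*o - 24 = (o + 2)*(o^2 - o - 12) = (o - 4)*(o + 2)*(o + 3)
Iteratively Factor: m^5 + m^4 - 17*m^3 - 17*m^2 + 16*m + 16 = (m + 1)*(m^4 - 17*m^2 + 16) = (m + 1)*(m + 4)*(m^3 - 4*m^2 - m + 4) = (m + 1)^2*(m + 4)*(m^2 - 5*m + 4) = (m - 4)*(m + 1)^2*(m + 4)*(m - 1)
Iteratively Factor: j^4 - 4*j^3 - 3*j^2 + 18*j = (j + 2)*(j^3 - 6*j^2 + 9*j) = j*(j + 2)*(j^2 - 6*j + 9) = j*(j - 3)*(j + 2)*(j - 3)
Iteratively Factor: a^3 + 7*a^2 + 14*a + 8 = (a + 4)*(a^2 + 3*a + 2) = (a + 1)*(a + 4)*(a + 2)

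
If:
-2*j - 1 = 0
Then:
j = -1/2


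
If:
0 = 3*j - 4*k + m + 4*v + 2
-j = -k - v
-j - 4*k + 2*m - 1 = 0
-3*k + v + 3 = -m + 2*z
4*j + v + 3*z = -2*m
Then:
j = -25/33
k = -35/66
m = -31/33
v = -5/22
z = 113/66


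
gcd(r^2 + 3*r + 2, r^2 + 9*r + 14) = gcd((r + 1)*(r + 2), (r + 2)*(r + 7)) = r + 2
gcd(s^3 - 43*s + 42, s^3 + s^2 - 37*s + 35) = s^2 + 6*s - 7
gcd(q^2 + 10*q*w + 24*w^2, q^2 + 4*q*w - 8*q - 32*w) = q + 4*w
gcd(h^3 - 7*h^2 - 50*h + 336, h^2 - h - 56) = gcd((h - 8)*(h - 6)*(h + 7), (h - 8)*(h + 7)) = h^2 - h - 56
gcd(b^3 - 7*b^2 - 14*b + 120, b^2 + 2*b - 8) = b + 4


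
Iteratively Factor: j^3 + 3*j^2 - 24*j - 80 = (j - 5)*(j^2 + 8*j + 16) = (j - 5)*(j + 4)*(j + 4)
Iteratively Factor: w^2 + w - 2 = (w - 1)*(w + 2)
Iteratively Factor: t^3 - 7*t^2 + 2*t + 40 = (t - 4)*(t^2 - 3*t - 10) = (t - 5)*(t - 4)*(t + 2)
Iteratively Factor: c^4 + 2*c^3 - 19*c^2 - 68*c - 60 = (c + 2)*(c^3 - 19*c - 30) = (c + 2)^2*(c^2 - 2*c - 15) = (c - 5)*(c + 2)^2*(c + 3)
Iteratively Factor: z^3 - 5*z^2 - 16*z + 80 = (z - 4)*(z^2 - z - 20) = (z - 4)*(z + 4)*(z - 5)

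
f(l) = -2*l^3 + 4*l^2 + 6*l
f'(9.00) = -408.00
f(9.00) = -1080.00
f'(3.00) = -24.00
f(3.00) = 0.00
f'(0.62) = 8.65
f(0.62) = 4.78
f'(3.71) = -46.90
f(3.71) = -24.81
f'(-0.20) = 4.16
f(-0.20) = -1.02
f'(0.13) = 6.94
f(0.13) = 0.84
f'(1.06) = 7.74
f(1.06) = 8.47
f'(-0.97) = -7.41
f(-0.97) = -0.23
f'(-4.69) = -163.50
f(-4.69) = 266.17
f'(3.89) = -53.67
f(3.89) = -33.86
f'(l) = -6*l^2 + 8*l + 6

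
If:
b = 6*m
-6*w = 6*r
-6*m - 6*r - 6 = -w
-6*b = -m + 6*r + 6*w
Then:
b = 0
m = 0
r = -6/7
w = 6/7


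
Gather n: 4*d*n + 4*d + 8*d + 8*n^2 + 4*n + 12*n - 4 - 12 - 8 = 12*d + 8*n^2 + n*(4*d + 16) - 24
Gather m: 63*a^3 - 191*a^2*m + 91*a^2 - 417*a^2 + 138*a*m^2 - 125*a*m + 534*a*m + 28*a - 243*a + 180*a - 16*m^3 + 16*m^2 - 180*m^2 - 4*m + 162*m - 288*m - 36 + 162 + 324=63*a^3 - 326*a^2 - 35*a - 16*m^3 + m^2*(138*a - 164) + m*(-191*a^2 + 409*a - 130) + 450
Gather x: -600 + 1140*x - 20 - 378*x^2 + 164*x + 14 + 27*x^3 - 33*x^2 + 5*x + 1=27*x^3 - 411*x^2 + 1309*x - 605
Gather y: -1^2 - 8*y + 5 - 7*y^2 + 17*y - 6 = -7*y^2 + 9*y - 2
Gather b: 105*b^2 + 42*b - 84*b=105*b^2 - 42*b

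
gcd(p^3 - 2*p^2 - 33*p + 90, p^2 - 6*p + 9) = p - 3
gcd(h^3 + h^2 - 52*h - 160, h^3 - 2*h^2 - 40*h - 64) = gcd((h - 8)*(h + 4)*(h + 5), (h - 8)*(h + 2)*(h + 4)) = h^2 - 4*h - 32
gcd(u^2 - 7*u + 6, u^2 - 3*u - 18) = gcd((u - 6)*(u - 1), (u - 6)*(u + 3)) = u - 6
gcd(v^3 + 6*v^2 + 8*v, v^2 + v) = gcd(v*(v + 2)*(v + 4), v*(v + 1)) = v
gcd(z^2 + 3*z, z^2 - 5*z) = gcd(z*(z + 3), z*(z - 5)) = z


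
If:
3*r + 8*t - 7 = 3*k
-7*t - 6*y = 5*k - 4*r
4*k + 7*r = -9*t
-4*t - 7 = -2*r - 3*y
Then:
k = -1645/1112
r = 931/1112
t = 7/1112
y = 2975/1668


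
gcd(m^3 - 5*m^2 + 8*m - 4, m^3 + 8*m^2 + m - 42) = m - 2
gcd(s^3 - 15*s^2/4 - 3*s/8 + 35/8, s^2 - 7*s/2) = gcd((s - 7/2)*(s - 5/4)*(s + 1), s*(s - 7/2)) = s - 7/2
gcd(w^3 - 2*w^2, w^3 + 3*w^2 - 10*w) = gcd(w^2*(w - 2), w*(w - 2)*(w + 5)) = w^2 - 2*w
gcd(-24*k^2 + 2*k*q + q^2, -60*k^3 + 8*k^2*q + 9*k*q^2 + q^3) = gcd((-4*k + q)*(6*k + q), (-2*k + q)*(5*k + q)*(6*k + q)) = 6*k + q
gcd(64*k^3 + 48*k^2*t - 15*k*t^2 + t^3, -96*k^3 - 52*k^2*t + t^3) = -8*k + t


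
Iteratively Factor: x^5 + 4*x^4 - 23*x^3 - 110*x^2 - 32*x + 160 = (x + 4)*(x^4 - 23*x^2 - 18*x + 40) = (x + 2)*(x + 4)*(x^3 - 2*x^2 - 19*x + 20) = (x - 1)*(x + 2)*(x + 4)*(x^2 - x - 20) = (x - 5)*(x - 1)*(x + 2)*(x + 4)*(x + 4)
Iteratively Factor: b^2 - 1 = (b + 1)*(b - 1)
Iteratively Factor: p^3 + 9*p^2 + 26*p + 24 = (p + 2)*(p^2 + 7*p + 12) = (p + 2)*(p + 4)*(p + 3)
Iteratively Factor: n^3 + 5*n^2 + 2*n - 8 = (n + 4)*(n^2 + n - 2) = (n + 2)*(n + 4)*(n - 1)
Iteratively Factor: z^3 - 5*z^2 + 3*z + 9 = (z - 3)*(z^2 - 2*z - 3) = (z - 3)*(z + 1)*(z - 3)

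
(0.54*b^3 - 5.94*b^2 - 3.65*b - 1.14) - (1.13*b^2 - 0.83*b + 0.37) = 0.54*b^3 - 7.07*b^2 - 2.82*b - 1.51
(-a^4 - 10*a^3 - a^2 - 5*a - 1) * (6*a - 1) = -6*a^5 - 59*a^4 + 4*a^3 - 29*a^2 - a + 1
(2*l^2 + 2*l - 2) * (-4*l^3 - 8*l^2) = -8*l^5 - 24*l^4 - 8*l^3 + 16*l^2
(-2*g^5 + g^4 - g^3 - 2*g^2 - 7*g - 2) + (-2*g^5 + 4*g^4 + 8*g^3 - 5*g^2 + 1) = -4*g^5 + 5*g^4 + 7*g^3 - 7*g^2 - 7*g - 1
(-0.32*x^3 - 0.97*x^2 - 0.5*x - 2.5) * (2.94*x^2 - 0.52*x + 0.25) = -0.9408*x^5 - 2.6854*x^4 - 1.0456*x^3 - 7.3325*x^2 + 1.175*x - 0.625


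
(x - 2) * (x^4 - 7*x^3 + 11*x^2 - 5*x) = x^5 - 9*x^4 + 25*x^3 - 27*x^2 + 10*x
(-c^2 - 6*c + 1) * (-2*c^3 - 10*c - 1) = 2*c^5 + 12*c^4 + 8*c^3 + 61*c^2 - 4*c - 1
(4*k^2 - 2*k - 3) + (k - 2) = 4*k^2 - k - 5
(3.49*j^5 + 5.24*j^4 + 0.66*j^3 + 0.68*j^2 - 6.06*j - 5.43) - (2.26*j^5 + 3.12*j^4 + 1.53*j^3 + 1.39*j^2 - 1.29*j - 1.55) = 1.23*j^5 + 2.12*j^4 - 0.87*j^3 - 0.71*j^2 - 4.77*j - 3.88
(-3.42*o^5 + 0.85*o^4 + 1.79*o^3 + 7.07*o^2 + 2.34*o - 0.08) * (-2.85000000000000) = 9.747*o^5 - 2.4225*o^4 - 5.1015*o^3 - 20.1495*o^2 - 6.669*o + 0.228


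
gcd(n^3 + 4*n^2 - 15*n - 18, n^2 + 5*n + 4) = n + 1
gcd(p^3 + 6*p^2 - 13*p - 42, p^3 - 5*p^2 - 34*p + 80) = 1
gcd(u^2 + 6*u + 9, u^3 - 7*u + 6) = u + 3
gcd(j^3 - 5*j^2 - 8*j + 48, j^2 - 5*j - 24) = j + 3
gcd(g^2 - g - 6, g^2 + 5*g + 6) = g + 2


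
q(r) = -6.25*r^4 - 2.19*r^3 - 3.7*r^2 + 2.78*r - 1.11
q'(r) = -25.0*r^3 - 6.57*r^2 - 7.4*r + 2.78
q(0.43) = -0.99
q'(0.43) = -3.60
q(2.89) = -512.82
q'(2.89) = -676.92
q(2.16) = -170.49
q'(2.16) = -295.80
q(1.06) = -12.82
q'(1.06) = -42.22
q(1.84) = -93.80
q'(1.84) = -188.82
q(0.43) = -0.99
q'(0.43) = -3.60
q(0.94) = -8.46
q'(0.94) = -30.75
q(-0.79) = -6.97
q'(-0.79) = 16.85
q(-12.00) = -126382.95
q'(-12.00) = 42345.50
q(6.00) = -8690.67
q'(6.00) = -5678.14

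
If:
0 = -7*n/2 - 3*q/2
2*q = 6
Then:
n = -9/7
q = 3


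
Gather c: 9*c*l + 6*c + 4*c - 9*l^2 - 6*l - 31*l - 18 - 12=c*(9*l + 10) - 9*l^2 - 37*l - 30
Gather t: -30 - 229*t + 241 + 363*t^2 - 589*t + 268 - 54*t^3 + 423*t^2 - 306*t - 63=-54*t^3 + 786*t^2 - 1124*t + 416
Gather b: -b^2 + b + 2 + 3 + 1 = -b^2 + b + 6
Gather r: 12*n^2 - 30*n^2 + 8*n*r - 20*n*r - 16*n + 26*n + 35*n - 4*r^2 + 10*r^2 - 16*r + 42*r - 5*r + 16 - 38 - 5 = -18*n^2 + 45*n + 6*r^2 + r*(21 - 12*n) - 27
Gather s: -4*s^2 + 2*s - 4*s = -4*s^2 - 2*s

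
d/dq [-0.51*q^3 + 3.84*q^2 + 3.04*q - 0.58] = -1.53*q^2 + 7.68*q + 3.04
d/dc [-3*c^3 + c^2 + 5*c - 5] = -9*c^2 + 2*c + 5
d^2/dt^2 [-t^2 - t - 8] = -2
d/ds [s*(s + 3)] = 2*s + 3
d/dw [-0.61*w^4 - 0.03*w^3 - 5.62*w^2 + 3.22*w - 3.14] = -2.44*w^3 - 0.09*w^2 - 11.24*w + 3.22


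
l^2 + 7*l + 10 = (l + 2)*(l + 5)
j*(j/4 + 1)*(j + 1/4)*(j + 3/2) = j^4/4 + 23*j^3/16 + 59*j^2/32 + 3*j/8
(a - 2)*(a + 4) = a^2 + 2*a - 8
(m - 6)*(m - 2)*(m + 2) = m^3 - 6*m^2 - 4*m + 24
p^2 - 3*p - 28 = (p - 7)*(p + 4)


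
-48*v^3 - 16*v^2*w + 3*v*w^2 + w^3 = (-4*v + w)*(3*v + w)*(4*v + w)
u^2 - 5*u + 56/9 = (u - 8/3)*(u - 7/3)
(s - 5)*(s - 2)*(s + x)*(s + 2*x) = s^4 + 3*s^3*x - 7*s^3 + 2*s^2*x^2 - 21*s^2*x + 10*s^2 - 14*s*x^2 + 30*s*x + 20*x^2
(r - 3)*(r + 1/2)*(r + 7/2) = r^3 + r^2 - 41*r/4 - 21/4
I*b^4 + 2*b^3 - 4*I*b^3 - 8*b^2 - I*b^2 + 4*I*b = b*(b - 4)*(b - I)*(I*b + 1)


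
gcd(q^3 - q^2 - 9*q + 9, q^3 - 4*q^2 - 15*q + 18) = q^2 + 2*q - 3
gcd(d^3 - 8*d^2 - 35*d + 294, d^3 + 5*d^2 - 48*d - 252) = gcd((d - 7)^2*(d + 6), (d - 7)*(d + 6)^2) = d^2 - d - 42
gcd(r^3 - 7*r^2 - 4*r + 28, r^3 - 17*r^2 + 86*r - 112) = r^2 - 9*r + 14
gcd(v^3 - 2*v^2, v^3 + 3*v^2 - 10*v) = v^2 - 2*v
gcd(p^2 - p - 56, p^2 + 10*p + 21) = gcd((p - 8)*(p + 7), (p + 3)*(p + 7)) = p + 7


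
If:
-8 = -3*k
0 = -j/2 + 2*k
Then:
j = 32/3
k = 8/3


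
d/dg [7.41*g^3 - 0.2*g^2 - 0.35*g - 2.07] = 22.23*g^2 - 0.4*g - 0.35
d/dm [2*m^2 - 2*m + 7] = 4*m - 2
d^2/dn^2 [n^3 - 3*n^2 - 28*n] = 6*n - 6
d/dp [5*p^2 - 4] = 10*p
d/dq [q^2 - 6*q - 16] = 2*q - 6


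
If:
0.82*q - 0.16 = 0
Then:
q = 0.20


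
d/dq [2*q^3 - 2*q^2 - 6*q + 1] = 6*q^2 - 4*q - 6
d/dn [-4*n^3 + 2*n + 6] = 2 - 12*n^2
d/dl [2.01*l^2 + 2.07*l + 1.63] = 4.02*l + 2.07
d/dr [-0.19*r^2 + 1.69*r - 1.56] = 1.69 - 0.38*r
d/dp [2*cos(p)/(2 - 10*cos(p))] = -sin(p)/(5*cos(p) - 1)^2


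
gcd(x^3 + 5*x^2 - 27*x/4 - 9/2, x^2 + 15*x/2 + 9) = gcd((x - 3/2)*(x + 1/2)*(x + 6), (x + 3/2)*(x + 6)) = x + 6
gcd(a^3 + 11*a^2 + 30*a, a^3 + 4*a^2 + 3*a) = a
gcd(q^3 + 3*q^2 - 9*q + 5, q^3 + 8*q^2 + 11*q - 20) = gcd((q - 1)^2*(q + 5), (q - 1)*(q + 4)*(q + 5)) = q^2 + 4*q - 5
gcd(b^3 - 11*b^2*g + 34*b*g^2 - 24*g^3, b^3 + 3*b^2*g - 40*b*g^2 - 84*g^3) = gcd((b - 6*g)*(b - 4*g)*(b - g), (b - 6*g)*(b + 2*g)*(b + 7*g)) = b - 6*g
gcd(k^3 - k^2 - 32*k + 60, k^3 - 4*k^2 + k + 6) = k - 2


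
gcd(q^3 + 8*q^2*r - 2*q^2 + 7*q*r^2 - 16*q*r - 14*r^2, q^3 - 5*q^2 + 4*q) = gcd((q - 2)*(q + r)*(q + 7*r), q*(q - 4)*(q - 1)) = 1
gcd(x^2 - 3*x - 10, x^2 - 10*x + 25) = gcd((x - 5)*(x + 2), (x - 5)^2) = x - 5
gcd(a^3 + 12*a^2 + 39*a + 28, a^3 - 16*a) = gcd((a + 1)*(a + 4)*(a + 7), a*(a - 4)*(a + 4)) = a + 4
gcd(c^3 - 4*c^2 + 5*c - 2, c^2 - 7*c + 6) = c - 1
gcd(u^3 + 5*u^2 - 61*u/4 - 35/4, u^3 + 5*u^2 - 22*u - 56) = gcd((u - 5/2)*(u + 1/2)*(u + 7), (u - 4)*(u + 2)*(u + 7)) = u + 7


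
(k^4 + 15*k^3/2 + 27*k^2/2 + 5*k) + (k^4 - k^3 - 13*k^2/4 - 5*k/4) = 2*k^4 + 13*k^3/2 + 41*k^2/4 + 15*k/4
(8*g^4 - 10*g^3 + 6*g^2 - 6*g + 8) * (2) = 16*g^4 - 20*g^3 + 12*g^2 - 12*g + 16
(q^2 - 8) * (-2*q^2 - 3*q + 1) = -2*q^4 - 3*q^3 + 17*q^2 + 24*q - 8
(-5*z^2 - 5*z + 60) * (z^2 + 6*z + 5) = -5*z^4 - 35*z^3 + 5*z^2 + 335*z + 300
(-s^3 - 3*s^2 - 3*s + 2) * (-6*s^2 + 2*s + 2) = 6*s^5 + 16*s^4 + 10*s^3 - 24*s^2 - 2*s + 4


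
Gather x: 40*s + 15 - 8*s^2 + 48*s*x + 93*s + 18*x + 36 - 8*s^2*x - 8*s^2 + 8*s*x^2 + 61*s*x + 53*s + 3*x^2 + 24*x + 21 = -16*s^2 + 186*s + x^2*(8*s + 3) + x*(-8*s^2 + 109*s + 42) + 72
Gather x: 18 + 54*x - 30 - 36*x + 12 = 18*x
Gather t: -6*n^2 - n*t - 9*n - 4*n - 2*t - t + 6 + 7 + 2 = -6*n^2 - 13*n + t*(-n - 3) + 15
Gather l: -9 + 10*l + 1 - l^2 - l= -l^2 + 9*l - 8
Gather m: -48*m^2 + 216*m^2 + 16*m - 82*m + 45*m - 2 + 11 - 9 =168*m^2 - 21*m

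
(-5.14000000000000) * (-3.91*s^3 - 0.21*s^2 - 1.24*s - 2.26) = 20.0974*s^3 + 1.0794*s^2 + 6.3736*s + 11.6164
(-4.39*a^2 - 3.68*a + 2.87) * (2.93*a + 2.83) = -12.8627*a^3 - 23.2061*a^2 - 2.0053*a + 8.1221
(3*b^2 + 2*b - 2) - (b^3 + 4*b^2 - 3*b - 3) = -b^3 - b^2 + 5*b + 1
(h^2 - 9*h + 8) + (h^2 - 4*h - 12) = 2*h^2 - 13*h - 4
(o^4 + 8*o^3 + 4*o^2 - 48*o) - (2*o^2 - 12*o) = o^4 + 8*o^3 + 2*o^2 - 36*o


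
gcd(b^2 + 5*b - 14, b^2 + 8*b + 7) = b + 7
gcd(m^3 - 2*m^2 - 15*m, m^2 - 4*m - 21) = m + 3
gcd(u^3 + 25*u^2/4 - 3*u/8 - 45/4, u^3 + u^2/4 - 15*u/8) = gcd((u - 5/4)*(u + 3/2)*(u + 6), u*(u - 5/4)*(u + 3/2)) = u^2 + u/4 - 15/8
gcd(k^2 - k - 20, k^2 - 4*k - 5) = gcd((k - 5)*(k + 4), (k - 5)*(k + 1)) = k - 5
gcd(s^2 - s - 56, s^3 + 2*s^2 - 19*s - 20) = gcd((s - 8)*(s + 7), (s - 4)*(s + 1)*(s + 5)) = 1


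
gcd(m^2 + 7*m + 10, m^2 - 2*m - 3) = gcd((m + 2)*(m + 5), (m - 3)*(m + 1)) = 1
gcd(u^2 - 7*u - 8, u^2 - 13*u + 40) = u - 8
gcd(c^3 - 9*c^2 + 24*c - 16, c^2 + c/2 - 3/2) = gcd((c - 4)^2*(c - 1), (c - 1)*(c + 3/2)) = c - 1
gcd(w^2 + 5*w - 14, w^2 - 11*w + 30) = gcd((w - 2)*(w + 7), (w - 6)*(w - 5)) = 1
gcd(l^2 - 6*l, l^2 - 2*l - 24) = l - 6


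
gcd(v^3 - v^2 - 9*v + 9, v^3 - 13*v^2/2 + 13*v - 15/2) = v^2 - 4*v + 3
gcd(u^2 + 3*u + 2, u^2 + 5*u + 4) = u + 1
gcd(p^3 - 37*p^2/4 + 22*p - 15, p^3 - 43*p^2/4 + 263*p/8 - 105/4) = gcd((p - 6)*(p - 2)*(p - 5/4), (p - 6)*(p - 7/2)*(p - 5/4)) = p^2 - 29*p/4 + 15/2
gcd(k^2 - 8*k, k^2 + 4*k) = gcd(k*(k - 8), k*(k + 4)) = k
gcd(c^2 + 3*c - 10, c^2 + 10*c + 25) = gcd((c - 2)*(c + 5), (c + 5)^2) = c + 5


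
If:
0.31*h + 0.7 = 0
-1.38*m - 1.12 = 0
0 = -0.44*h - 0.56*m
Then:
No Solution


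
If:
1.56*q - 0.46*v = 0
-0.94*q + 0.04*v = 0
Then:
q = 0.00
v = 0.00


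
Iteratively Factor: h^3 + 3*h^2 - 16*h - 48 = (h + 3)*(h^2 - 16) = (h - 4)*(h + 3)*(h + 4)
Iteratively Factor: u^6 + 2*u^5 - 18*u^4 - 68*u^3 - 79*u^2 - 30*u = (u + 3)*(u^5 - u^4 - 15*u^3 - 23*u^2 - 10*u) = u*(u + 3)*(u^4 - u^3 - 15*u^2 - 23*u - 10) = u*(u + 1)*(u + 3)*(u^3 - 2*u^2 - 13*u - 10) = u*(u + 1)^2*(u + 3)*(u^2 - 3*u - 10) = u*(u + 1)^2*(u + 2)*(u + 3)*(u - 5)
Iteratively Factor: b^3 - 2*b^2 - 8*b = (b)*(b^2 - 2*b - 8) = b*(b + 2)*(b - 4)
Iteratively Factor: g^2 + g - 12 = (g + 4)*(g - 3)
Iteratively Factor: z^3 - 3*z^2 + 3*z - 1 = (z - 1)*(z^2 - 2*z + 1) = (z - 1)^2*(z - 1)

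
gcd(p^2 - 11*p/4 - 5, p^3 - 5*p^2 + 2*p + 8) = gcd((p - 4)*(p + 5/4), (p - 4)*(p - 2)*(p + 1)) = p - 4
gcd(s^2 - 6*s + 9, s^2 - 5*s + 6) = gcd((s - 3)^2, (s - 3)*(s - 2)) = s - 3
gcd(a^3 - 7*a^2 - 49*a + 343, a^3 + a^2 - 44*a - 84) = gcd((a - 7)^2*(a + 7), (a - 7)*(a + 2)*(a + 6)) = a - 7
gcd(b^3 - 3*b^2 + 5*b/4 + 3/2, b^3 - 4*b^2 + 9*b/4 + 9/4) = b^2 - b - 3/4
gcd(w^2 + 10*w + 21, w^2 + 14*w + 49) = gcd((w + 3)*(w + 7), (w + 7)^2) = w + 7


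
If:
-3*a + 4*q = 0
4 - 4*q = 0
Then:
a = 4/3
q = 1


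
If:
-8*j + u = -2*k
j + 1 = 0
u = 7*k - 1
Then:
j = -1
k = -7/9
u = -58/9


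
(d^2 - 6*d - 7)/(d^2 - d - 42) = (d + 1)/(d + 6)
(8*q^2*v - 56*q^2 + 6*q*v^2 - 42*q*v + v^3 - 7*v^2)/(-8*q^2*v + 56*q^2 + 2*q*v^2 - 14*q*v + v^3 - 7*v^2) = (-2*q - v)/(2*q - v)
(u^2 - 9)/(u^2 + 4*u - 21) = (u + 3)/(u + 7)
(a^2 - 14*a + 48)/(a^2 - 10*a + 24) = (a - 8)/(a - 4)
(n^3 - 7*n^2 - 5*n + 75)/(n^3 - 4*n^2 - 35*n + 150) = (n + 3)/(n + 6)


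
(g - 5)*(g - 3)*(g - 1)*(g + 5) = g^4 - 4*g^3 - 22*g^2 + 100*g - 75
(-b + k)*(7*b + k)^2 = -49*b^3 + 35*b^2*k + 13*b*k^2 + k^3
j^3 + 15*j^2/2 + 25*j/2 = j*(j + 5/2)*(j + 5)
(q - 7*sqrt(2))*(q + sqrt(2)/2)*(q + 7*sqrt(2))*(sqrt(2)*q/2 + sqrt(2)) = sqrt(2)*q^4/2 + q^3/2 + sqrt(2)*q^3 - 49*sqrt(2)*q^2 + q^2 - 98*sqrt(2)*q - 49*q - 98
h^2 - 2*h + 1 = (h - 1)^2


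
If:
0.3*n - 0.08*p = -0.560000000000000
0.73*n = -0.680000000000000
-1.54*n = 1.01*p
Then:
No Solution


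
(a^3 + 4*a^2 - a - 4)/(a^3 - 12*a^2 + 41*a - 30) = (a^2 + 5*a + 4)/(a^2 - 11*a + 30)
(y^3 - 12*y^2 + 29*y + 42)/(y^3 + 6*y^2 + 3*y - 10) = (y^3 - 12*y^2 + 29*y + 42)/(y^3 + 6*y^2 + 3*y - 10)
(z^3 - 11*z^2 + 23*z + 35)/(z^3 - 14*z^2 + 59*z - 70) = (z + 1)/(z - 2)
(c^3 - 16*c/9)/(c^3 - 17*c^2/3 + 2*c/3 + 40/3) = c*(3*c - 4)/(3*(c^2 - 7*c + 10))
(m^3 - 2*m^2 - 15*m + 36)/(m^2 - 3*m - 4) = (-m^3 + 2*m^2 + 15*m - 36)/(-m^2 + 3*m + 4)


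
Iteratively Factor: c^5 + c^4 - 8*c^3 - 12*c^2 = (c + 2)*(c^4 - c^3 - 6*c^2) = c*(c + 2)*(c^3 - c^2 - 6*c) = c^2*(c + 2)*(c^2 - c - 6) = c^2*(c + 2)^2*(c - 3)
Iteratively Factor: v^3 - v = (v)*(v^2 - 1) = v*(v - 1)*(v + 1)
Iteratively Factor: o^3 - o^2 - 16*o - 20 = (o + 2)*(o^2 - 3*o - 10) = (o + 2)^2*(o - 5)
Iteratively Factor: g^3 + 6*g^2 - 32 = (g + 4)*(g^2 + 2*g - 8) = (g + 4)^2*(g - 2)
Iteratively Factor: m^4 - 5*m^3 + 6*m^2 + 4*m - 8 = (m - 2)*(m^3 - 3*m^2 + 4) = (m - 2)^2*(m^2 - m - 2) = (m - 2)^3*(m + 1)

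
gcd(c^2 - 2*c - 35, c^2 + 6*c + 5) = c + 5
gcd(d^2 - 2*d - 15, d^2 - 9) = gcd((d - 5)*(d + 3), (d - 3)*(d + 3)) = d + 3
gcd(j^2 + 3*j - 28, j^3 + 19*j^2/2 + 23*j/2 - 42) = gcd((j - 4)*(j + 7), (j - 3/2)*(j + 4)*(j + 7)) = j + 7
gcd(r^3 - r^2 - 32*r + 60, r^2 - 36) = r + 6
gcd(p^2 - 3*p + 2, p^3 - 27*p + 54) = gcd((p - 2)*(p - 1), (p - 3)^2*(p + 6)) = 1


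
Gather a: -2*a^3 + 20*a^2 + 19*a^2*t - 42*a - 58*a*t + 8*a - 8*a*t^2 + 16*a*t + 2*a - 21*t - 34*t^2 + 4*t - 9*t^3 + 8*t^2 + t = -2*a^3 + a^2*(19*t + 20) + a*(-8*t^2 - 42*t - 32) - 9*t^3 - 26*t^2 - 16*t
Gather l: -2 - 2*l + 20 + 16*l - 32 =14*l - 14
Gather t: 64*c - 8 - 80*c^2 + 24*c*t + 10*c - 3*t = -80*c^2 + 74*c + t*(24*c - 3) - 8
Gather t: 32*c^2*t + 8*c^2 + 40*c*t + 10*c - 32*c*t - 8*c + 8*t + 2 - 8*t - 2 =8*c^2 + 2*c + t*(32*c^2 + 8*c)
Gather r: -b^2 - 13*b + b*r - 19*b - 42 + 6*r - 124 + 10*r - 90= -b^2 - 32*b + r*(b + 16) - 256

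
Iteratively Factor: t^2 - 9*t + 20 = (t - 4)*(t - 5)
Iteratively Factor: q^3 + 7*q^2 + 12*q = (q)*(q^2 + 7*q + 12) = q*(q + 3)*(q + 4)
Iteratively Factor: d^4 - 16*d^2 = (d)*(d^3 - 16*d) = d*(d + 4)*(d^2 - 4*d) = d*(d - 4)*(d + 4)*(d)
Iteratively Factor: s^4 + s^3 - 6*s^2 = (s)*(s^3 + s^2 - 6*s) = s*(s - 2)*(s^2 + 3*s) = s^2*(s - 2)*(s + 3)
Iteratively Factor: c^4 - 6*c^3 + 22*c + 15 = (c + 1)*(c^3 - 7*c^2 + 7*c + 15) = (c + 1)^2*(c^2 - 8*c + 15) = (c - 3)*(c + 1)^2*(c - 5)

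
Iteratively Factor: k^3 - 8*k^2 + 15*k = (k)*(k^2 - 8*k + 15) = k*(k - 5)*(k - 3)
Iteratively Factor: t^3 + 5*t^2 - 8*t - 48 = (t + 4)*(t^2 + t - 12) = (t - 3)*(t + 4)*(t + 4)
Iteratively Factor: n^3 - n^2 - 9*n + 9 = (n + 3)*(n^2 - 4*n + 3) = (n - 1)*(n + 3)*(n - 3)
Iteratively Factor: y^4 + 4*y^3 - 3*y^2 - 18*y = (y - 2)*(y^3 + 6*y^2 + 9*y) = (y - 2)*(y + 3)*(y^2 + 3*y) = y*(y - 2)*(y + 3)*(y + 3)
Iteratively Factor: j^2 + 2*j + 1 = (j + 1)*(j + 1)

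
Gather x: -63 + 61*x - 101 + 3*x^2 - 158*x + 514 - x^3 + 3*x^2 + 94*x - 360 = -x^3 + 6*x^2 - 3*x - 10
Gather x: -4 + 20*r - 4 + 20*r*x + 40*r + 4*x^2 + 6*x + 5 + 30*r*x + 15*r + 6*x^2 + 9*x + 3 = 75*r + 10*x^2 + x*(50*r + 15)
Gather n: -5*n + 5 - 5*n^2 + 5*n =5 - 5*n^2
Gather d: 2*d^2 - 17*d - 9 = 2*d^2 - 17*d - 9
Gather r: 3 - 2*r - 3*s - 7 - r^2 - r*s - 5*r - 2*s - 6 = -r^2 + r*(-s - 7) - 5*s - 10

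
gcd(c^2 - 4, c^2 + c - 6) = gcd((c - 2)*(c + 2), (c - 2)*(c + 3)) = c - 2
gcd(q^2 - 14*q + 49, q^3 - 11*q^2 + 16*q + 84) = q - 7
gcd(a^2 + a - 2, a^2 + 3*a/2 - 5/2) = a - 1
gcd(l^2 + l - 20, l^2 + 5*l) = l + 5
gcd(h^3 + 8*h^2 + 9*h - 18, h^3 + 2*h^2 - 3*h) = h^2 + 2*h - 3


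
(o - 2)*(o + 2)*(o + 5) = o^3 + 5*o^2 - 4*o - 20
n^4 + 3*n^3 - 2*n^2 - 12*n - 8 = (n - 2)*(n + 1)*(n + 2)^2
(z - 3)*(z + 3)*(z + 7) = z^3 + 7*z^2 - 9*z - 63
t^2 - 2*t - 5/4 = (t - 5/2)*(t + 1/2)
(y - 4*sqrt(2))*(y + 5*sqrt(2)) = y^2 + sqrt(2)*y - 40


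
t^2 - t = t*(t - 1)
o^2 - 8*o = o*(o - 8)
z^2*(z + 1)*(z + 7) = z^4 + 8*z^3 + 7*z^2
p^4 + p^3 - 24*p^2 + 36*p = p*(p - 3)*(p - 2)*(p + 6)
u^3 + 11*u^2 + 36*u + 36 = (u + 2)*(u + 3)*(u + 6)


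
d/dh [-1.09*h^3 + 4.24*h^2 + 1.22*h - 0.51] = -3.27*h^2 + 8.48*h + 1.22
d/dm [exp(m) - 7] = exp(m)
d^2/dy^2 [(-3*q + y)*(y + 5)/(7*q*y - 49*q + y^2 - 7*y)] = 2*(-(3*q - y)*(y + 5)*(7*q + 2*y - 7)^2 + ((3*q - y)*(y + 5) + (3*q - y)*(7*q + 2*y - 7) - (y + 5)*(7*q + 2*y - 7))*(7*q*y - 49*q + y^2 - 7*y) + (7*q*y - 49*q + y^2 - 7*y)^2)/(7*q*y - 49*q + y^2 - 7*y)^3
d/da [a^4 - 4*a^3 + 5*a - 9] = 4*a^3 - 12*a^2 + 5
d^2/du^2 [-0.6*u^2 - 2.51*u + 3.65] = -1.20000000000000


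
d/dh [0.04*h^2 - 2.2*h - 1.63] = 0.08*h - 2.2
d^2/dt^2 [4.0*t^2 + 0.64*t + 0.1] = 8.00000000000000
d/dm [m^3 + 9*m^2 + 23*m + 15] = 3*m^2 + 18*m + 23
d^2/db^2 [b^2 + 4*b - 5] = 2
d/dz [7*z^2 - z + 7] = 14*z - 1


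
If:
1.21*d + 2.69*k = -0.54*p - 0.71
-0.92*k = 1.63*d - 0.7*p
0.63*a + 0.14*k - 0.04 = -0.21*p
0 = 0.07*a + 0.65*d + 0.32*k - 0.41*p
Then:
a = 0.09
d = 0.36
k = -0.47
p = 0.22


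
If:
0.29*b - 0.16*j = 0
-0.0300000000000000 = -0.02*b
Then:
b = 1.50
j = 2.72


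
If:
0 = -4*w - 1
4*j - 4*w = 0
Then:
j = -1/4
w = -1/4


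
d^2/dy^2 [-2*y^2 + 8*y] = -4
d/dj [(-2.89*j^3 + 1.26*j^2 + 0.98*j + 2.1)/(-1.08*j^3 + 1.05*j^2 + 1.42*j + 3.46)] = (-1.77635683940025e-15*j^5 - 1.6737*j^4 - 6.0908*j^3 - 22.434*j^2 + 4.3092*j + 0.4088)/(1.1664*j^6 - 2.268*j^5 - 1.9647*j^4 - 4.4916*j^3 + 9.2824*j^2 + 9.8264*j + 11.9716)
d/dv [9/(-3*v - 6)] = 3/(v + 2)^2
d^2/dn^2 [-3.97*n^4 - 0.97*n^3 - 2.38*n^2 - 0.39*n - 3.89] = -47.64*n^2 - 5.82*n - 4.76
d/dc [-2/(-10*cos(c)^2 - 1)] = 20*sin(2*c)/(5*cos(2*c) + 6)^2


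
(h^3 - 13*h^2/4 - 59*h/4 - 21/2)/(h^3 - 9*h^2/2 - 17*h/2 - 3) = (4*h + 7)/(2*(2*h + 1))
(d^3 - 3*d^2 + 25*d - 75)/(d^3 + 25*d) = (d - 3)/d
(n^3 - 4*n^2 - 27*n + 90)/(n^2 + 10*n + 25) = (n^2 - 9*n + 18)/(n + 5)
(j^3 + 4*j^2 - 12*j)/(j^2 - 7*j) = (j^2 + 4*j - 12)/(j - 7)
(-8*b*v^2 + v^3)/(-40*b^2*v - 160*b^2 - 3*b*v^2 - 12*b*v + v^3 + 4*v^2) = v^2/(5*b*v + 20*b + v^2 + 4*v)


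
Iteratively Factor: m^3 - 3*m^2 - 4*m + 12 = (m + 2)*(m^2 - 5*m + 6) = (m - 3)*(m + 2)*(m - 2)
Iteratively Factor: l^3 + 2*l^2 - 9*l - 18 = (l + 3)*(l^2 - l - 6) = (l + 2)*(l + 3)*(l - 3)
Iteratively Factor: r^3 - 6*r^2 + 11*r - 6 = (r - 3)*(r^2 - 3*r + 2) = (r - 3)*(r - 2)*(r - 1)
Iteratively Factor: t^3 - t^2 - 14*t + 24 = (t + 4)*(t^2 - 5*t + 6) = (t - 2)*(t + 4)*(t - 3)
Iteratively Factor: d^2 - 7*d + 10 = (d - 2)*(d - 5)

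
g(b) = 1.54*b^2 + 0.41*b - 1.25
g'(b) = 3.08*b + 0.41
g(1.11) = 1.10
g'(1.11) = 3.83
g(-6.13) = 54.11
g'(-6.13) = -18.47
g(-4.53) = 28.49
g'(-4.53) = -13.54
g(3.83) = 22.91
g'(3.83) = 12.21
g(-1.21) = 0.51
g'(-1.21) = -3.32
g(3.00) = 13.84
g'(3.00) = 9.65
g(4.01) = 25.16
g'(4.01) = 12.76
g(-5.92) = 50.29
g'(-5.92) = -17.82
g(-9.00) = 119.80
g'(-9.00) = -27.31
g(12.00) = 225.43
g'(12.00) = 37.37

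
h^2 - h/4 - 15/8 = (h - 3/2)*(h + 5/4)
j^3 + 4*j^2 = j^2*(j + 4)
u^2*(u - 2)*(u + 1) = u^4 - u^3 - 2*u^2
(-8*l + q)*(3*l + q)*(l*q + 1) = -24*l^3*q - 5*l^2*q^2 - 24*l^2 + l*q^3 - 5*l*q + q^2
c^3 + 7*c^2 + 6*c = c*(c + 1)*(c + 6)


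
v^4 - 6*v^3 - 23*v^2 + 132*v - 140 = (v - 7)*(v - 2)^2*(v + 5)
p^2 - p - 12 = (p - 4)*(p + 3)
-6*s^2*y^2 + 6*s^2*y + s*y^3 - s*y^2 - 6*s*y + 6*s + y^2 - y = (-6*s + y)*(y - 1)*(s*y + 1)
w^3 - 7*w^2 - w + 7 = (w - 7)*(w - 1)*(w + 1)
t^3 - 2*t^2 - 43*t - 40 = (t - 8)*(t + 1)*(t + 5)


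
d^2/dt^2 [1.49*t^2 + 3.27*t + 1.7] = 2.98000000000000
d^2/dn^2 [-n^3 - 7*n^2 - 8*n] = -6*n - 14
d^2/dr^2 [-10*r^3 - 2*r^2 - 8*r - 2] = -60*r - 4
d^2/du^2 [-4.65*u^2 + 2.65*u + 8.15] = -9.30000000000000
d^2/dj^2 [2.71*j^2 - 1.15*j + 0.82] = 5.42000000000000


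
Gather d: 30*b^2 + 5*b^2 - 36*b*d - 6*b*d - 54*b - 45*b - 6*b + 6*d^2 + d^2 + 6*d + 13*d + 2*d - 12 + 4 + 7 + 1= 35*b^2 - 105*b + 7*d^2 + d*(21 - 42*b)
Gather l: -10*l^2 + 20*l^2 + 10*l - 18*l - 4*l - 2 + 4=10*l^2 - 12*l + 2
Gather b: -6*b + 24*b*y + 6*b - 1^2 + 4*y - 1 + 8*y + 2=24*b*y + 12*y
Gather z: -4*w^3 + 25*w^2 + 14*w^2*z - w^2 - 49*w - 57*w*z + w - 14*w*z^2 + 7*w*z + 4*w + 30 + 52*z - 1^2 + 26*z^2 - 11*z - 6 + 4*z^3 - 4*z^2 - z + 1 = -4*w^3 + 24*w^2 - 44*w + 4*z^3 + z^2*(22 - 14*w) + z*(14*w^2 - 50*w + 40) + 24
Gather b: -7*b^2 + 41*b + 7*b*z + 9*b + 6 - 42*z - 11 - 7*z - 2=-7*b^2 + b*(7*z + 50) - 49*z - 7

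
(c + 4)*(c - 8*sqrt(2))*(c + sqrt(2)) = c^3 - 7*sqrt(2)*c^2 + 4*c^2 - 28*sqrt(2)*c - 16*c - 64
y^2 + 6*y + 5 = (y + 1)*(y + 5)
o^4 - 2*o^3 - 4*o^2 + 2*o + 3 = (o - 3)*(o - 1)*(o + 1)^2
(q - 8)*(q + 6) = q^2 - 2*q - 48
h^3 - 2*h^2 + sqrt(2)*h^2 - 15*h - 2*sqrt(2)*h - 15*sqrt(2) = (h - 5)*(h + 3)*(h + sqrt(2))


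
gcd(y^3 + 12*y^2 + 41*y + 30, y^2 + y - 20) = y + 5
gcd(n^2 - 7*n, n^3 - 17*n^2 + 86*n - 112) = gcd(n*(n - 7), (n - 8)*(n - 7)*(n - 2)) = n - 7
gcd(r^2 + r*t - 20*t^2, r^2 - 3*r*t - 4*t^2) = r - 4*t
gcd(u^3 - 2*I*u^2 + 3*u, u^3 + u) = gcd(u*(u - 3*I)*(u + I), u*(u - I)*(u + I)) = u^2 + I*u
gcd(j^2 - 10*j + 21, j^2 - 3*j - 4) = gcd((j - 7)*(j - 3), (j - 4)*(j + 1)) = 1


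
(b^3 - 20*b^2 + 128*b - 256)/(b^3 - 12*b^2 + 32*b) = (b - 8)/b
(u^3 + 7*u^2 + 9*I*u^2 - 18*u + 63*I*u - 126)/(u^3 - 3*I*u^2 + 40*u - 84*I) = (u^2 + u*(7 + 3*I) + 21*I)/(u^2 - 9*I*u - 14)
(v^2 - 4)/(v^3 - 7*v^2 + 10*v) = (v + 2)/(v*(v - 5))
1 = 1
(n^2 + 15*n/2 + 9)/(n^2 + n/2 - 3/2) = (n + 6)/(n - 1)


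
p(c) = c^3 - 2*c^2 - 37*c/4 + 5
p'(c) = 3*c^2 - 4*c - 37/4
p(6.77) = 161.00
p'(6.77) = 101.17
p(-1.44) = 11.19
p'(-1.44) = 2.73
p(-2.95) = -10.79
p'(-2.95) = 28.66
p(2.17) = -14.27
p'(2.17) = -3.80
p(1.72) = -11.74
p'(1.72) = -7.25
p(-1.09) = 11.41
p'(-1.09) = -1.33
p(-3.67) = -37.42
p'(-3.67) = 45.84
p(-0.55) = 9.32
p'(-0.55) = -6.14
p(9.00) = 488.75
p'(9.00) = 197.75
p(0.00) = 5.00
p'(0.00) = -9.25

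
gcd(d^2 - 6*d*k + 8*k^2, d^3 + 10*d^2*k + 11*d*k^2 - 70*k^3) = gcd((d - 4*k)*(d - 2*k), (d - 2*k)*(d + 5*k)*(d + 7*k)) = d - 2*k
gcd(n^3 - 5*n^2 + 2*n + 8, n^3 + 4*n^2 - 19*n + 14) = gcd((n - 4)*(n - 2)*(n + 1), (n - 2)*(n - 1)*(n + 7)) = n - 2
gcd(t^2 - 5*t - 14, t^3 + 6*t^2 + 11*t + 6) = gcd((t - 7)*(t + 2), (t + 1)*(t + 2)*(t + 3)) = t + 2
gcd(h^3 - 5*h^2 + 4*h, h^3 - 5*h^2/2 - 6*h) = h^2 - 4*h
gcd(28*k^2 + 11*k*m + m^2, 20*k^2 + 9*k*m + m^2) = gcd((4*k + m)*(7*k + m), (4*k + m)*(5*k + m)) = 4*k + m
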